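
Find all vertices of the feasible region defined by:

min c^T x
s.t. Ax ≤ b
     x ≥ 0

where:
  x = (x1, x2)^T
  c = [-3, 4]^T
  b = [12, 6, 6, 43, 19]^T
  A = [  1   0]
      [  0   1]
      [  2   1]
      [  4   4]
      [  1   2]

(0, 0), (3, 0), (0, 6)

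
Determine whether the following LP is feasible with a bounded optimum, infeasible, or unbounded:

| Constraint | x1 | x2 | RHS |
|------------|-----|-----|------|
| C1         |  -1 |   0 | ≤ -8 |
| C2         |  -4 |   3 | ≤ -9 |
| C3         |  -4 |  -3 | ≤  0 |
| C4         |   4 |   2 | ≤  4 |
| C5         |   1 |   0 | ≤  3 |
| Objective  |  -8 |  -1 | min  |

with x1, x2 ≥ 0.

Infeasible (no feasible solution exists)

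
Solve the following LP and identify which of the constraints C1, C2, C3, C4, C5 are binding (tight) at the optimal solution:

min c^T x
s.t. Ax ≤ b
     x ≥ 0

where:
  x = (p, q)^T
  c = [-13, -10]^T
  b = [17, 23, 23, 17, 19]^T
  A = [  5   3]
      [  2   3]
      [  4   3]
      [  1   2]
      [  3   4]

At p = 1, q = 4, compute slack b - a·x for each constraint:
  C1: 17 − 17 = 0  (binding)
  C2: 23 − 14 = 9  (slack)
  C3: 23 − 16 = 7  (slack)
  C4: 17 − 9 = 8  (slack)
  C5: 19 − 19 = 0  (binding)

Optimal: p = 1, q = 4
Binding: C1, C5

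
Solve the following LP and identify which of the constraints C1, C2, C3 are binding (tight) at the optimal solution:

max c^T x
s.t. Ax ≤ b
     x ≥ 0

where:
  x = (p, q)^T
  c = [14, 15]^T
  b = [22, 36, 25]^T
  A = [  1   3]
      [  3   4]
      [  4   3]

At p = 1, q = 7, compute slack b - a·x for each constraint:
  C1: 22 − 22 = 0  (binding)
  C2: 36 − 31 = 5  (slack)
  C3: 25 − 25 = 0  (binding)

Optimal: p = 1, q = 7
Binding: C1, C3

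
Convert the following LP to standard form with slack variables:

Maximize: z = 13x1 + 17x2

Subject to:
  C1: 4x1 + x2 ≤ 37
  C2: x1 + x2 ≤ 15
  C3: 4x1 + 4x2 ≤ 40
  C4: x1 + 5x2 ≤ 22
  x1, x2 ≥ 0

max z = 13x1 + 17x2

s.t.
  4x1 + x2 + s1 = 37
  x1 + x2 + s2 = 15
  4x1 + 4x2 + s3 = 40
  x1 + 5x2 + s4 = 22
  x1, x2, s1, s2, s3, s4 ≥ 0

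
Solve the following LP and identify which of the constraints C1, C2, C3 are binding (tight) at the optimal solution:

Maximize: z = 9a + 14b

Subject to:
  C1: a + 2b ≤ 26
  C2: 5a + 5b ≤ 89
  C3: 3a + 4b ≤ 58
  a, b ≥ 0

At a = 6, b = 10, compute slack b - a·x for each constraint:
  C1: 26 − 26 = 0  (binding)
  C2: 89 − 80 = 9  (slack)
  C3: 58 − 58 = 0  (binding)

Optimal: a = 6, b = 10
Binding: C1, C3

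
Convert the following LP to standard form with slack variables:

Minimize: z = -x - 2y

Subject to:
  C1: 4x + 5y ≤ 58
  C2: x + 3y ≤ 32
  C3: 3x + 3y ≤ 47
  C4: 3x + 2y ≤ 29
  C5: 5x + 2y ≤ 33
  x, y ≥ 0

min z = -x - 2y

s.t.
  4x + 5y + s1 = 58
  x + 3y + s2 = 32
  3x + 3y + s3 = 47
  3x + 2y + s4 = 29
  5x + 2y + s5 = 33
  x, y, s1, s2, s3, s4, s5 ≥ 0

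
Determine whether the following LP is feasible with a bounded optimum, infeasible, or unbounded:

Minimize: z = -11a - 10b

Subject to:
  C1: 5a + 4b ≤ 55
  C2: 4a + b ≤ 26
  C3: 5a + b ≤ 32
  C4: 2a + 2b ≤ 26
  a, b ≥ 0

Feasible with a bounded optimal solution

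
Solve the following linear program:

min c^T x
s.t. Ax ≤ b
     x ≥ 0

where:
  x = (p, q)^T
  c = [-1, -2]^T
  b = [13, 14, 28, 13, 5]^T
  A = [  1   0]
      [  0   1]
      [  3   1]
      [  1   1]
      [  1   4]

Evaluate the objective at each vertex of the feasible region:
  z(0, 0) = 0
  z(5, 0) = -5  ←
  z(0, 1.25) = -2.5
The minimum is at p = 5, q = 0.

p = 5, q = 0, z = -5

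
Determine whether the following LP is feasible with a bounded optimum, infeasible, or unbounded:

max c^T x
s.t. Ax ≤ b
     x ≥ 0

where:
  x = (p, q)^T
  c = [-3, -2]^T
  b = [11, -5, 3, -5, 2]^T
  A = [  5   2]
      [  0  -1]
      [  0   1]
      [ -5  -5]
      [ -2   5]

Infeasible (no feasible solution exists)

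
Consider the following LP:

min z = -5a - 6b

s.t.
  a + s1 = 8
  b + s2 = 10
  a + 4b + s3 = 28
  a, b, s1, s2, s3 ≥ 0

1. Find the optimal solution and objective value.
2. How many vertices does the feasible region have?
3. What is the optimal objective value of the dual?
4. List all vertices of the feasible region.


1. a = 8, b = 5, z = -70
2. 4
3. -70
4. (0, 0), (8, 0), (8, 5), (0, 7)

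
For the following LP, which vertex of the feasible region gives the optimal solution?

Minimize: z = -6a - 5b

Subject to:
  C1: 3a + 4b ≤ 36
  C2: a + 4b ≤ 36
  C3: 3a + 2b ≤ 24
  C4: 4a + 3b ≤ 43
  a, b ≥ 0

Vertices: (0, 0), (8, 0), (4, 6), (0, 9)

Evaluate the objective at each vertex of the feasible region:
  z(0, 0) = 0
  z(8, 0) = -48
  z(4, 6) = -54  ←
  z(0, 9) = -45
The minimum is at a = 4, b = 6.

(4, 6)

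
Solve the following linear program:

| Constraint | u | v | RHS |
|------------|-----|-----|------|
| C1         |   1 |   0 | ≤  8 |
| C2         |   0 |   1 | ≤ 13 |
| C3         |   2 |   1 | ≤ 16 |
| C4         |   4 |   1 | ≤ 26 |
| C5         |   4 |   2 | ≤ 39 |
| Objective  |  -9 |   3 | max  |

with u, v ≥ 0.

Evaluate the objective at each vertex of the feasible region:
  z(0, 0) = 0
  z(6.5, 0) = -58.5
  z(5, 6) = -27
  z(1.5, 13) = 25.5
  z(0, 13) = 39  ←
The maximum is at u = 0, v = 13.

u = 0, v = 13, z = 39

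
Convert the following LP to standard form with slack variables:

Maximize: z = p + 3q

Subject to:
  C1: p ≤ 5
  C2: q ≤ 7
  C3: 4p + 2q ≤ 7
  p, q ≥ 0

max z = p + 3q

s.t.
  p + s1 = 5
  q + s2 = 7
  4p + 2q + s3 = 7
  p, q, s1, s2, s3 ≥ 0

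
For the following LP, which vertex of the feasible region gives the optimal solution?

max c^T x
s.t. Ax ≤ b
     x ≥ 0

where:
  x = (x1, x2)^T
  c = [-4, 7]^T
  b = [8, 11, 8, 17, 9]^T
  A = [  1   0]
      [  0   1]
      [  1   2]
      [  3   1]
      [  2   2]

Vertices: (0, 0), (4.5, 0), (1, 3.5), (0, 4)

Evaluate the objective at each vertex of the feasible region:
  z(0, 0) = 0
  z(4.5, 0) = -18
  z(1, 3.5) = 20.5
  z(0, 4) = 28  ←
The maximum is at x1 = 0, x2 = 4.

(0, 4)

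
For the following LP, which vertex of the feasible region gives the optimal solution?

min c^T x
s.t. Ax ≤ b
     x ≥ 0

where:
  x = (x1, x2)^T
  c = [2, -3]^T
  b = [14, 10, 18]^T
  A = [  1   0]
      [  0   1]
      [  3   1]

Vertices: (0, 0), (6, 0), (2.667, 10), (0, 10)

Evaluate the objective at each vertex of the feasible region:
  z(0, 0) = 0
  z(6, 0) = 12
  z(2.667, 10) = -24.67
  z(0, 10) = -30  ←
The minimum is at x1 = 0, x2 = 10.

(0, 10)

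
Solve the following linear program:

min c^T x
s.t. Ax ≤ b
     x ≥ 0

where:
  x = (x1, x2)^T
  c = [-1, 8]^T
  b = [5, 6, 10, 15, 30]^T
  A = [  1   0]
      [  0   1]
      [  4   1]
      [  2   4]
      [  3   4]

Evaluate the objective at each vertex of the feasible region:
  z(0, 0) = 0
  z(2.5, 0) = -2.5  ←
  z(1.786, 2.857) = 21.07
  z(0, 3.75) = 30
The minimum is at x1 = 2.5, x2 = 0.

x1 = 2.5, x2 = 0, z = -2.5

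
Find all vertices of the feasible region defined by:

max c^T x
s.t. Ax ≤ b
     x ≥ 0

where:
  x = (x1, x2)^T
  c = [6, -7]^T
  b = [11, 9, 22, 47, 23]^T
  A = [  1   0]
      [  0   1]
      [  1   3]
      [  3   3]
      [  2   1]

(0, 0), (11, 0), (11, 1), (9.4, 4.2), (0, 7.333)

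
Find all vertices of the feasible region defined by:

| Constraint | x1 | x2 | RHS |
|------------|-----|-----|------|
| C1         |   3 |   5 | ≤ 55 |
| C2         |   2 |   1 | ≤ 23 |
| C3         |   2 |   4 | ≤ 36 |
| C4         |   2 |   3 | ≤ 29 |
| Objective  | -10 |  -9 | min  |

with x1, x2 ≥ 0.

(0, 0), (11.5, 0), (10, 3), (4, 7), (0, 9)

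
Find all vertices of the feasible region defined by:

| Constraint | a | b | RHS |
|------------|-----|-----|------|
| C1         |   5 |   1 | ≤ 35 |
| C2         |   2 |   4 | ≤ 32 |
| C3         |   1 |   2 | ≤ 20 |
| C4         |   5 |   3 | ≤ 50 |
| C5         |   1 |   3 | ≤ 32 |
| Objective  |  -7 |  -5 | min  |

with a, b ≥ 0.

(0, 0), (7, 0), (6, 5), (0, 8)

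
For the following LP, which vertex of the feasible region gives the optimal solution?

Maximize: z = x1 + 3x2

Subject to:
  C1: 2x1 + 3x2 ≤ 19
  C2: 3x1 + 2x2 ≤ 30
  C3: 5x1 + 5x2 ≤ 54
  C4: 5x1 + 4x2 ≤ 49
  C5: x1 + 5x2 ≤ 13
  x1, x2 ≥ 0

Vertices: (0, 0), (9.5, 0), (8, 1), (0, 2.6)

Evaluate the objective at each vertex of the feasible region:
  z(0, 0) = 0
  z(9.5, 0) = 9.5
  z(8, 1) = 11  ←
  z(0, 2.6) = 7.8
The maximum is at x1 = 8, x2 = 1.

(8, 1)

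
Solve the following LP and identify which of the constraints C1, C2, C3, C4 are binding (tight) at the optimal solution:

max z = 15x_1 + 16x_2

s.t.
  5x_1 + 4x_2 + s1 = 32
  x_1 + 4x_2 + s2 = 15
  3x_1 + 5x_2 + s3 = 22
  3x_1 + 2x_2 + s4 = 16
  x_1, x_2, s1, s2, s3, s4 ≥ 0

At x_1 = 4, x_2 = 2, compute slack b - a·x for each constraint:
  C1: 32 − 28 = 4  (slack)
  C2: 15 − 12 = 3  (slack)
  C3: 22 − 22 = 0  (binding)
  C4: 16 − 16 = 0  (binding)

Optimal: x_1 = 4, x_2 = 2
Binding: C3, C4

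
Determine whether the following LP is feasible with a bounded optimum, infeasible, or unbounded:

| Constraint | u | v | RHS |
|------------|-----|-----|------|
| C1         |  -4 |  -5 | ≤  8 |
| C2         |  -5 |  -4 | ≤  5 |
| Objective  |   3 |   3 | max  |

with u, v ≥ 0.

Unbounded (objective can increase without bound)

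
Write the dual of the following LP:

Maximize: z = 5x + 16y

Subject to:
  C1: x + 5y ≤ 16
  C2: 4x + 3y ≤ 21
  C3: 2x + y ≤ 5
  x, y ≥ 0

Primal max cᵀx s.t. Ax ≤ b, x ≥ 0  →  Dual min bᵀy s.t. Aᵀy ≥ c, y ≥ 0.

Minimize: z = 16y1 + 21y2 + 5y3

Subject to:
  y1 + 4y2 + 2y3 ≥ 5
  5y1 + 3y2 + y3 ≥ 16
  y1, y2, y3 ≥ 0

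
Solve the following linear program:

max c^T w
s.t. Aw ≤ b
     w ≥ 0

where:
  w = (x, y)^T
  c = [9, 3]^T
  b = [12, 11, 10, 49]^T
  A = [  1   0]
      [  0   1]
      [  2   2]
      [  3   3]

Evaluate the objective at each vertex of the feasible region:
  z(0, 0) = 0
  z(5, 0) = 45  ←
  z(0, 5) = 15
The maximum is at x = 5, y = 0.

x = 5, y = 0, z = 45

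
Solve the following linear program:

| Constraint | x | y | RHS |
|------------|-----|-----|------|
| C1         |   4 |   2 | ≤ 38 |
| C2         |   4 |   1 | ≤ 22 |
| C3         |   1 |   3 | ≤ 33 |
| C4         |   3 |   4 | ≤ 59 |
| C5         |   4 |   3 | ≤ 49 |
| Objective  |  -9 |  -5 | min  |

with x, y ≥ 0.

Evaluate the objective at each vertex of the feasible region:
  z(0, 0) = 0
  z(5.5, 0) = -49.5
  z(3, 10) = -77  ←
  z(0, 11) = -55
The minimum is at x = 3, y = 10.

x = 3, y = 10, z = -77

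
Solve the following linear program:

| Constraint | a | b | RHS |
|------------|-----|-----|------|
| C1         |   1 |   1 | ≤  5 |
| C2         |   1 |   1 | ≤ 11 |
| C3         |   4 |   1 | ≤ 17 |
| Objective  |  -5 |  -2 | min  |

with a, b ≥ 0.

Evaluate the objective at each vertex of the feasible region:
  z(0, 0) = 0
  z(4.25, 0) = -21.25
  z(4, 1) = -22  ←
  z(0, 5) = -10
The minimum is at a = 4, b = 1.

a = 4, b = 1, z = -22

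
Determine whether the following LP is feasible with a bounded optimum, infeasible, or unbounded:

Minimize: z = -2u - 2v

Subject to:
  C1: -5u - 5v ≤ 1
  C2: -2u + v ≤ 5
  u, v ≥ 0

Unbounded (objective can decrease without bound)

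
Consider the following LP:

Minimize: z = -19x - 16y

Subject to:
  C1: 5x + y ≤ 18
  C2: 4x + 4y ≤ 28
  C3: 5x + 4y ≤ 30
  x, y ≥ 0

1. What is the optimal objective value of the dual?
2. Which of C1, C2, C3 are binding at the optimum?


1. -118
2. C2, C3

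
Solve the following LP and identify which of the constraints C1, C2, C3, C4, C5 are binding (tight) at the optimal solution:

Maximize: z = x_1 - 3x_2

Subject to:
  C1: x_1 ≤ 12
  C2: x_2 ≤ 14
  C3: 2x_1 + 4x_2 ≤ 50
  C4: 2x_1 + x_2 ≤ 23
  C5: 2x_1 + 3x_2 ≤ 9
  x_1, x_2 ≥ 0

At x_1 = 4.5, x_2 = 0, compute slack b - a·x for each constraint:
  C1: 12 − 4.5 = 7.5  (slack)
  C2: 14 − 0 = 14  (slack)
  C3: 50 − 9 = 41  (slack)
  C4: 23 − 9 = 14  (slack)
  C5: 9 − 9 = 0  (binding)

Optimal: x_1 = 4.5, x_2 = 0
Binding: C5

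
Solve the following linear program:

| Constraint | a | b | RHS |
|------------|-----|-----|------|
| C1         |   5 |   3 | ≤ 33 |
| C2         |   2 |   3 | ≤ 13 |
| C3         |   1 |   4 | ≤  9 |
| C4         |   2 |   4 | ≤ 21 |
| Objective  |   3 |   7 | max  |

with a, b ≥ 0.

Evaluate the objective at each vertex of the feasible region:
  z(0, 0) = 0
  z(6.5, 0) = 19.5
  z(5, 1) = 22  ←
  z(0, 2.25) = 15.75
The maximum is at a = 5, b = 1.

a = 5, b = 1, z = 22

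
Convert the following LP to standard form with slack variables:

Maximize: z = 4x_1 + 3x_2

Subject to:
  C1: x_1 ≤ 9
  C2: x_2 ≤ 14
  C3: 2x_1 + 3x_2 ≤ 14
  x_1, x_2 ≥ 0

max z = 4x_1 + 3x_2

s.t.
  x_1 + s1 = 9
  x_2 + s2 = 14
  2x_1 + 3x_2 + s3 = 14
  x_1, x_2, s1, s2, s3 ≥ 0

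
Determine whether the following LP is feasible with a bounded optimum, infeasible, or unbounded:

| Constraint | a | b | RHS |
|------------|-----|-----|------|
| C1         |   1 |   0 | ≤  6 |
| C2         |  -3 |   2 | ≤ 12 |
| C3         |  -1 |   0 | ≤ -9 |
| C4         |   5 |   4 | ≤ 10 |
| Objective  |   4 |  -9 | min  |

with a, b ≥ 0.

Infeasible (no feasible solution exists)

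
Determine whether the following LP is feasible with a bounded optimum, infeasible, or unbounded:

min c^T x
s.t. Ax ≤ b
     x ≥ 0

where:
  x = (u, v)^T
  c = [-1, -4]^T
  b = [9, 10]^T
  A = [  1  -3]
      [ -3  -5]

Unbounded (objective can decrease without bound)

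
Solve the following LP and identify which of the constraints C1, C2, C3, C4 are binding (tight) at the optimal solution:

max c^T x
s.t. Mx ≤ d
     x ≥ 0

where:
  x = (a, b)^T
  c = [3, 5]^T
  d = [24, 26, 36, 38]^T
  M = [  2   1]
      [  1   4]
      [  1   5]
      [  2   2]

At a = 10, b = 4, compute slack b - a·x for each constraint:
  C1: 24 − 24 = 0  (binding)
  C2: 26 − 26 = 0  (binding)
  C3: 36 − 30 = 6  (slack)
  C4: 38 − 28 = 10  (slack)

Optimal: a = 10, b = 4
Binding: C1, C2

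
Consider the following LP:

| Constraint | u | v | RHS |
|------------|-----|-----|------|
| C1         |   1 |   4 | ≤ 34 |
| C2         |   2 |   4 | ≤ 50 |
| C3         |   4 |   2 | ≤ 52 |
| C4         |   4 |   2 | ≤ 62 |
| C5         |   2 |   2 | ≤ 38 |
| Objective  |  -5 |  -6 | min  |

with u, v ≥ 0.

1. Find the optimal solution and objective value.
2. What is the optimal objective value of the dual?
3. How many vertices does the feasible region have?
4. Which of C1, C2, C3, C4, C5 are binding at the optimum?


1. u = 10, v = 6, z = -86
2. -86
3. 4
4. C1, C3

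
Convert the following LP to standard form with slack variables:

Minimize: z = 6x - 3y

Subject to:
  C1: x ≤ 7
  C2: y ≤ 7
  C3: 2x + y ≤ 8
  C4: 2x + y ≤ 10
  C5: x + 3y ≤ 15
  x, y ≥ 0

min z = 6x - 3y

s.t.
  x + s1 = 7
  y + s2 = 7
  2x + y + s3 = 8
  2x + y + s4 = 10
  x + 3y + s5 = 15
  x, y, s1, s2, s3, s4, s5 ≥ 0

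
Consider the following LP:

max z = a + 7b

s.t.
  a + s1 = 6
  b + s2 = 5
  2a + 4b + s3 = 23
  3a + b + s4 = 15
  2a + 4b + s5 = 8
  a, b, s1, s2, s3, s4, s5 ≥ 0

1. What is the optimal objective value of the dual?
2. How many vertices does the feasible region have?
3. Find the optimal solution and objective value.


1. 14
2. 3
3. a = 0, b = 2, z = 14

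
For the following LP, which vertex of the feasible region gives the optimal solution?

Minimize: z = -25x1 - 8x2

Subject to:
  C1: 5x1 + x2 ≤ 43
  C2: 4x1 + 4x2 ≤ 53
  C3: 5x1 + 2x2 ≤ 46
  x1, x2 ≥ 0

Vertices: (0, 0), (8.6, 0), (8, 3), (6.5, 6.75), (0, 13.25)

Evaluate the objective at each vertex of the feasible region:
  z(0, 0) = 0
  z(8.6, 0) = -215
  z(8, 3) = -224  ←
  z(6.5, 6.75) = -216.5
  z(0, 13.25) = -106
The minimum is at x1 = 8, x2 = 3.

(8, 3)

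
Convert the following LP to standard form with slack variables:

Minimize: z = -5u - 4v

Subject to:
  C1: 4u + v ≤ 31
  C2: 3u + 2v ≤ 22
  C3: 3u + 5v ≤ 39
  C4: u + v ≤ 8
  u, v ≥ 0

min z = -5u - 4v

s.t.
  4u + v + s1 = 31
  3u + 2v + s2 = 22
  3u + 5v + s3 = 39
  u + v + s4 = 8
  u, v, s1, s2, s3, s4 ≥ 0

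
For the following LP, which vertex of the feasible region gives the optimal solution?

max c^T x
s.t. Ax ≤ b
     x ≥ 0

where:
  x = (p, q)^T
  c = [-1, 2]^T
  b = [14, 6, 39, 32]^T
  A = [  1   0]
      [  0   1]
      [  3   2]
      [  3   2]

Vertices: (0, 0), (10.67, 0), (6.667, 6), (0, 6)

Evaluate the objective at each vertex of the feasible region:
  z(0, 0) = 0
  z(10.67, 0) = -10.67
  z(6.667, 6) = 5.333
  z(0, 6) = 12  ←
The maximum is at p = 0, q = 6.

(0, 6)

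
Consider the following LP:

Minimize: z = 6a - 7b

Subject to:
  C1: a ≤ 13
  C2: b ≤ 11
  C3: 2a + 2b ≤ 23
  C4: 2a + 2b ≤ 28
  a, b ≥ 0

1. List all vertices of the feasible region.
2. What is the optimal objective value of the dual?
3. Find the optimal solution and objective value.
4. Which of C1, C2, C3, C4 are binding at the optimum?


1. (0, 0), (11.5, 0), (0.5, 11), (0, 11)
2. -77
3. a = 0, b = 11, z = -77
4. C2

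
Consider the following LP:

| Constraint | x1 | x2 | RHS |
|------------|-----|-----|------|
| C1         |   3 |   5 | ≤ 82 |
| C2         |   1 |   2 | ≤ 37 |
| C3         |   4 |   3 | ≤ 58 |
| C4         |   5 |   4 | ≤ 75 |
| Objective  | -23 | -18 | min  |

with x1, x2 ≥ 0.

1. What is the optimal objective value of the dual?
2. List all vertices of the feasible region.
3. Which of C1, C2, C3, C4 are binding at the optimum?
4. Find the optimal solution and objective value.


1. -341
2. (0, 0), (14.5, 0), (7, 10), (3.615, 14.23), (0, 16.4)
3. C3, C4
4. x1 = 7, x2 = 10, z = -341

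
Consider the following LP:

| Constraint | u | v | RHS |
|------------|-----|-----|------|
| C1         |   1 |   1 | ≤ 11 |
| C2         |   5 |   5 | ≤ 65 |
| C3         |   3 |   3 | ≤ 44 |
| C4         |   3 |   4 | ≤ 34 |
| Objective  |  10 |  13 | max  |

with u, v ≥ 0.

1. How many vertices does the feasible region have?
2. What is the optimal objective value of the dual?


1. 4
2. 113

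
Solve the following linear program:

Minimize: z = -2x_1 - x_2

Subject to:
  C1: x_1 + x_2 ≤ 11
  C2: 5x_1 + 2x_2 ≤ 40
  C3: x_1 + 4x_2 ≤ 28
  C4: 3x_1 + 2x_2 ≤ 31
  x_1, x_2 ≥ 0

Evaluate the objective at each vertex of the feasible region:
  z(0, 0) = 0
  z(8, 0) = -16
  z(6, 5) = -17  ←
  z(5.333, 5.667) = -16.33
  z(0, 7) = -7
The minimum is at x_1 = 6, x_2 = 5.

x_1 = 6, x_2 = 5, z = -17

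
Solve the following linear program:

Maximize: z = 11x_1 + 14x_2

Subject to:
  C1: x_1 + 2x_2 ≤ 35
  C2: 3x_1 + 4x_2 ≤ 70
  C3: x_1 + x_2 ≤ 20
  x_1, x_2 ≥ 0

Evaluate the objective at each vertex of the feasible region:
  z(0, 0) = 0
  z(20, 0) = 220
  z(10, 10) = 250  ←
  z(0, 17.5) = 245
The maximum is at x_1 = 10, x_2 = 10.

x_1 = 10, x_2 = 10, z = 250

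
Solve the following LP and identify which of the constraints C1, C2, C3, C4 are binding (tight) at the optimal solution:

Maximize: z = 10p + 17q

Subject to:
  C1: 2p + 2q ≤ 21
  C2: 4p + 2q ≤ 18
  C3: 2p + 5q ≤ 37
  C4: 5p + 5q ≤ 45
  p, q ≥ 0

At p = 1, q = 7, compute slack b - a·x for each constraint:
  C1: 21 − 16 = 5  (slack)
  C2: 18 − 18 = 0  (binding)
  C3: 37 − 37 = 0  (binding)
  C4: 45 − 40 = 5  (slack)

Optimal: p = 1, q = 7
Binding: C2, C3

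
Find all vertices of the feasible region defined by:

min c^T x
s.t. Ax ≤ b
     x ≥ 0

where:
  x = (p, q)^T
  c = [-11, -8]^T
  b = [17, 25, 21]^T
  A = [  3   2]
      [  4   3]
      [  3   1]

(0, 0), (5.667, 0), (1, 7), (0, 8.333)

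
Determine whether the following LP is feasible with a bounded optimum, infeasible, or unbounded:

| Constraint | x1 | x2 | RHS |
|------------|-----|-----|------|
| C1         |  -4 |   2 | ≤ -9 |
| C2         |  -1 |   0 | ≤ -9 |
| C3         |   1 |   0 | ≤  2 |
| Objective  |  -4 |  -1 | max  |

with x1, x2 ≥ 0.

Infeasible (no feasible solution exists)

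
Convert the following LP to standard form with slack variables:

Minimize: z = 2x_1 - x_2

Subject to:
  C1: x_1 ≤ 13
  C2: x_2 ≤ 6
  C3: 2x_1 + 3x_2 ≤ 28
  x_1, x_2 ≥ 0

min z = 2x_1 - x_2

s.t.
  x_1 + s1 = 13
  x_2 + s2 = 6
  2x_1 + 3x_2 + s3 = 28
  x_1, x_2, s1, s2, s3 ≥ 0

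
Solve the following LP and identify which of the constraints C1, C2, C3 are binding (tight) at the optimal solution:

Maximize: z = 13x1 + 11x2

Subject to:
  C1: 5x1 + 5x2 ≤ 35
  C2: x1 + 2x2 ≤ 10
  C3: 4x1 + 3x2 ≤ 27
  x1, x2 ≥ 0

At x1 = 6, x2 = 1, compute slack b - a·x for each constraint:
  C1: 35 − 35 = 0  (binding)
  C2: 10 − 8 = 2  (slack)
  C3: 27 − 27 = 0  (binding)

Optimal: x1 = 6, x2 = 1
Binding: C1, C3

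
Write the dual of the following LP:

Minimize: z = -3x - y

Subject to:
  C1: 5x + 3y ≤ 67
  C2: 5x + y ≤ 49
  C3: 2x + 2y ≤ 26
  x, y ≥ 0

Primal min cᵀx s.t. Ax ≤ b, x ≥ 0  →  Dual max −bᵀy s.t. Aᵀy ≥ −c, y ≥ 0.

Maximize: z = -67y1 - 49y2 - 26y3

Subject to:
  5y1 + 5y2 + 2y3 ≥ 3
  3y1 + y2 + 2y3 ≥ 1
  y1, y2, y3 ≥ 0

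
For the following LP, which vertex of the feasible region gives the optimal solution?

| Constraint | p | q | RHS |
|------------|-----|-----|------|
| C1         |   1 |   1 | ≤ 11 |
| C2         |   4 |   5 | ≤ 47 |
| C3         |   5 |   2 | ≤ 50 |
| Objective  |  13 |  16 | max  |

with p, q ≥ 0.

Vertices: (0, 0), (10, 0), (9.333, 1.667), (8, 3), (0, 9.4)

Evaluate the objective at each vertex of the feasible region:
  z(0, 0) = 0
  z(10, 0) = 130
  z(9.333, 1.667) = 148
  z(8, 3) = 152  ←
  z(0, 9.4) = 150.4
The maximum is at p = 8, q = 3.

(8, 3)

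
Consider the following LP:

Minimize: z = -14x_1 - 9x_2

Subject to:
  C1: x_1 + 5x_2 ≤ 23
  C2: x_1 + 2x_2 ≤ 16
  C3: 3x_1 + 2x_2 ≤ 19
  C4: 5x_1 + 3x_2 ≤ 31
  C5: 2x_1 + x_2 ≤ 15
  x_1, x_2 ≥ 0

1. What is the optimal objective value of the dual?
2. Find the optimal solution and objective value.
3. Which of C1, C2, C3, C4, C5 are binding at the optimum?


1. -88
2. x_1 = 5, x_2 = 2, z = -88
3. C3, C4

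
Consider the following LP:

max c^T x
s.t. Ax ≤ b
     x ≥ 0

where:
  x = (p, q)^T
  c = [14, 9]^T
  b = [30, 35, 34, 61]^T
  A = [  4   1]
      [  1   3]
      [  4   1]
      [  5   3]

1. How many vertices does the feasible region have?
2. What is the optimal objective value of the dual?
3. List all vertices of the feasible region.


1. 4
2. 160
3. (0, 0), (7.5, 0), (5, 10), (0, 11.67)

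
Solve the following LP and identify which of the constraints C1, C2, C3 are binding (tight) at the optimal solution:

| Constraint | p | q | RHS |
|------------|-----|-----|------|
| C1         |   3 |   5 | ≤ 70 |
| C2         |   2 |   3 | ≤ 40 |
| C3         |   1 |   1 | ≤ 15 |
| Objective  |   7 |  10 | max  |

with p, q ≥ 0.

At p = 5, q = 10, compute slack b - a·x for each constraint:
  C1: 70 − 65 = 5  (slack)
  C2: 40 − 40 = 0  (binding)
  C3: 15 − 15 = 0  (binding)

Optimal: p = 5, q = 10
Binding: C2, C3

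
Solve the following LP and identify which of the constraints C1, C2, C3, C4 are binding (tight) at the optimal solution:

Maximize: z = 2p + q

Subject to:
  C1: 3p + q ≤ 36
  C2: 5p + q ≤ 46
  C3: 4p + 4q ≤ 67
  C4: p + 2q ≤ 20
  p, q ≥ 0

At p = 8, q = 6, compute slack b - a·x for each constraint:
  C1: 36 − 30 = 6  (slack)
  C2: 46 − 46 = 0  (binding)
  C3: 67 − 56 = 11  (slack)
  C4: 20 − 20 = 0  (binding)

Optimal: p = 8, q = 6
Binding: C2, C4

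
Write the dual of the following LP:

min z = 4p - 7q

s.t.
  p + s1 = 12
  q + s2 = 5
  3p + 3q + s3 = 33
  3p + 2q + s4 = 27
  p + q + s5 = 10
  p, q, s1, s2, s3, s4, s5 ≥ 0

Primal min cᵀx s.t. Ax ≤ b, x ≥ 0  →  Dual max −bᵀy s.t. Aᵀy ≥ −c, y ≥ 0.

Maximize: z = -12y1 - 5y2 - 33y3 - 27y4 - 10y5

Subject to:
  y1 + 3y3 + 3y4 + y5 ≥ -4
  y2 + 3y3 + 2y4 + y5 ≥ 7
  y1, y2, y3, y4, y5 ≥ 0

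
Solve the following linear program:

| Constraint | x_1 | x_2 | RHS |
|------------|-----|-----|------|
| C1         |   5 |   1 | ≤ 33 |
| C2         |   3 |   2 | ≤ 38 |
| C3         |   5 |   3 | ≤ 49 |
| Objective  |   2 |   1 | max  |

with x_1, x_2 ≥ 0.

Evaluate the objective at each vertex of the feasible region:
  z(0, 0) = 0
  z(6.6, 0) = 13.2
  z(5, 8) = 18  ←
  z(0, 16.33) = 16.33
The maximum is at x_1 = 5, x_2 = 8.

x_1 = 5, x_2 = 8, z = 18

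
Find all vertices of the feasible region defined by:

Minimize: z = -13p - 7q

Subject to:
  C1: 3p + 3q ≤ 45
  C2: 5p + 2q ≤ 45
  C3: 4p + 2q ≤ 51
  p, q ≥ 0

(0, 0), (9, 0), (5, 10), (0, 15)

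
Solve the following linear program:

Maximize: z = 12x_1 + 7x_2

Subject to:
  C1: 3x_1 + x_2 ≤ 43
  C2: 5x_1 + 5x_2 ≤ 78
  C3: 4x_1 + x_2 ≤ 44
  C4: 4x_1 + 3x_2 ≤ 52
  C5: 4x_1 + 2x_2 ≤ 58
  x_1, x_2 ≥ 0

Evaluate the objective at each vertex of the feasible region:
  z(0, 0) = 0
  z(11, 0) = 132
  z(10, 4) = 148  ←
  z(5.2, 10.4) = 135.2
  z(0, 15.6) = 109.2
The maximum is at x_1 = 10, x_2 = 4.

x_1 = 10, x_2 = 4, z = 148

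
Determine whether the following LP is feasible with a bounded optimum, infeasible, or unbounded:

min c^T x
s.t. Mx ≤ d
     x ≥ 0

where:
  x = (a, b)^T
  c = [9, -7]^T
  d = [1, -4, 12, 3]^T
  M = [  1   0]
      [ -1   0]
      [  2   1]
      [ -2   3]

Infeasible (no feasible solution exists)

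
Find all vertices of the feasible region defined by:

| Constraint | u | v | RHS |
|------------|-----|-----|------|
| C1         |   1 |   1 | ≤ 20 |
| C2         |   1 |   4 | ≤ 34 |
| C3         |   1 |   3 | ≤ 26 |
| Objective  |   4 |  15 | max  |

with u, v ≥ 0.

(0, 0), (20, 0), (17, 3), (2, 8), (0, 8.5)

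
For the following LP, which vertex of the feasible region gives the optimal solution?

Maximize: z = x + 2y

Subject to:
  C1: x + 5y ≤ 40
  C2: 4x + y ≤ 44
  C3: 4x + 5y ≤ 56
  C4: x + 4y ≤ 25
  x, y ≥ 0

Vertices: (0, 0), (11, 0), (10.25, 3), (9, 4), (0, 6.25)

Evaluate the objective at each vertex of the feasible region:
  z(0, 0) = 0
  z(11, 0) = 11
  z(10.25, 3) = 16.25
  z(9, 4) = 17  ←
  z(0, 6.25) = 12.5
The maximum is at x = 9, y = 4.

(9, 4)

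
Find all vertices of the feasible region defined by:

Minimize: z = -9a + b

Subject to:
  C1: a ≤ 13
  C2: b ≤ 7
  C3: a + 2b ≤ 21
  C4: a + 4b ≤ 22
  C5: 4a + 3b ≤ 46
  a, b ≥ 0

(0, 0), (11.5, 0), (9.077, 3.231), (0, 5.5)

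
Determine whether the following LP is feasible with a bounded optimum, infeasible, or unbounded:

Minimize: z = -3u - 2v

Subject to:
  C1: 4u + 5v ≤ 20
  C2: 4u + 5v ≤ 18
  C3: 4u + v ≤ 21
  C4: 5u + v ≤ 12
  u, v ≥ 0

Feasible with a bounded optimal solution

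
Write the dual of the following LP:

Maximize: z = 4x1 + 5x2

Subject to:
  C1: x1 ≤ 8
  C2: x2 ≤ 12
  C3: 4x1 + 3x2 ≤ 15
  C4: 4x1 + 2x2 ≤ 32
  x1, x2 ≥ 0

Primal max cᵀx s.t. Ax ≤ b, x ≥ 0  →  Dual min bᵀy s.t. Aᵀy ≥ c, y ≥ 0.

Minimize: z = 8y1 + 12y2 + 15y3 + 32y4

Subject to:
  y1 + 4y3 + 4y4 ≥ 4
  y2 + 3y3 + 2y4 ≥ 5
  y1, y2, y3, y4 ≥ 0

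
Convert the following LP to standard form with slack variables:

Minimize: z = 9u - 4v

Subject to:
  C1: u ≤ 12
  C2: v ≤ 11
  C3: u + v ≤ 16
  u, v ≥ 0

min z = 9u - 4v

s.t.
  u + s1 = 12
  v + s2 = 11
  u + v + s3 = 16
  u, v, s1, s2, s3 ≥ 0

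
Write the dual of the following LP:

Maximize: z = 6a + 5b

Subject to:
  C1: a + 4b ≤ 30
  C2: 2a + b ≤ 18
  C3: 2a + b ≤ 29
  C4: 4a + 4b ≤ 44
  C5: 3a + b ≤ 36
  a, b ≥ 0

Primal max cᵀx s.t. Ax ≤ b, x ≥ 0  →  Dual min bᵀy s.t. Aᵀy ≥ c, y ≥ 0.

Minimize: z = 30y1 + 18y2 + 29y3 + 44y4 + 36y5

Subject to:
  y1 + 2y2 + 2y3 + 4y4 + 3y5 ≥ 6
  4y1 + y2 + y3 + 4y4 + y5 ≥ 5
  y1, y2, y3, y4, y5 ≥ 0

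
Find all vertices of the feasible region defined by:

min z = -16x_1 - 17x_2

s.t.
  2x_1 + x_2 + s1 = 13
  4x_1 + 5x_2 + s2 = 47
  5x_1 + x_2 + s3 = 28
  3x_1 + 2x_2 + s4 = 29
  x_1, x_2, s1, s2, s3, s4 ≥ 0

(0, 0), (5.6, 0), (5, 3), (3, 7), (0, 9.4)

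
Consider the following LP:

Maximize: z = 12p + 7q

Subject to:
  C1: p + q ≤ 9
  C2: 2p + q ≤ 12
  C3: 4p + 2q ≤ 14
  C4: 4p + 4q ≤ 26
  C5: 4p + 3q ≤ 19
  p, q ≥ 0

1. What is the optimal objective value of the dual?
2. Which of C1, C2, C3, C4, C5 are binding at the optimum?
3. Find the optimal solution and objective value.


1. 47
2. C3, C5
3. p = 1, q = 5, z = 47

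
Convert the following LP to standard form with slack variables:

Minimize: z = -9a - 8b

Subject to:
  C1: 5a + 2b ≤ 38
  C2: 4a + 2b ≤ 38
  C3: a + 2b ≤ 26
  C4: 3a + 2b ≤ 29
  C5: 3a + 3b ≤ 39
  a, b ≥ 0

min z = -9a - 8b

s.t.
  5a + 2b + s1 = 38
  4a + 2b + s2 = 38
  a + 2b + s3 = 26
  3a + 2b + s4 = 29
  3a + 3b + s5 = 39
  a, b, s1, s2, s3, s4, s5 ≥ 0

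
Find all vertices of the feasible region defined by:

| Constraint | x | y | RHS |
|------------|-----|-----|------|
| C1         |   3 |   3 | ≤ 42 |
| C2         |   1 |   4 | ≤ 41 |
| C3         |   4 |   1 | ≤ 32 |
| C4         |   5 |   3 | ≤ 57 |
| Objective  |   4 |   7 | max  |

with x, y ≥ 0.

(0, 0), (8, 0), (6, 8), (5, 9), (0, 10.25)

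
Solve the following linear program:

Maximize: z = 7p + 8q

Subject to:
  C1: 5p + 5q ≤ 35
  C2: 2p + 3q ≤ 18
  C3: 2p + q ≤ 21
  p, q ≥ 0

Evaluate the objective at each vertex of the feasible region:
  z(0, 0) = 0
  z(7, 0) = 49
  z(3, 4) = 53  ←
  z(0, 6) = 48
The maximum is at p = 3, q = 4.

p = 3, q = 4, z = 53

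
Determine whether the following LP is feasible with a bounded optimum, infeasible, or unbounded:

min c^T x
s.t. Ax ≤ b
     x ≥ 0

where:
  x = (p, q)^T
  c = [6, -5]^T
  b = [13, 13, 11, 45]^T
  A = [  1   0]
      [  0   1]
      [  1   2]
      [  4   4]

Feasible with a bounded optimal solution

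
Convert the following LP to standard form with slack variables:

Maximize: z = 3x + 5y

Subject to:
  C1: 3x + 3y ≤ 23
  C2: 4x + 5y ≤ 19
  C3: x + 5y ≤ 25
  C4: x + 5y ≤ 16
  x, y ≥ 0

max z = 3x + 5y

s.t.
  3x + 3y + s1 = 23
  4x + 5y + s2 = 19
  x + 5y + s3 = 25
  x + 5y + s4 = 16
  x, y, s1, s2, s3, s4 ≥ 0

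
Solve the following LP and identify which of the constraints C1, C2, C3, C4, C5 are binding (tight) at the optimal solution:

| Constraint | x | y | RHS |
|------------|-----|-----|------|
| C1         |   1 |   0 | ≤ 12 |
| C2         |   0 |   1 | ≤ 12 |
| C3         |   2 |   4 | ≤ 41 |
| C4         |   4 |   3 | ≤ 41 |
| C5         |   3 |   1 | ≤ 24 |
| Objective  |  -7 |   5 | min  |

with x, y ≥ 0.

At x = 8, y = 0, compute slack b - a·x for each constraint:
  C1: 12 − 8 = 4  (slack)
  C2: 12 − 0 = 12  (slack)
  C3: 41 − 16 = 25  (slack)
  C4: 41 − 32 = 9  (slack)
  C5: 24 − 24 = 0  (binding)

Optimal: x = 8, y = 0
Binding: C5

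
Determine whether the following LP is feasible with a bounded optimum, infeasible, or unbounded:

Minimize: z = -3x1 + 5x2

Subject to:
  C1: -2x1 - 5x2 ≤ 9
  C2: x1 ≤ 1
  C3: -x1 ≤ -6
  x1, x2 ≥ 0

Infeasible (no feasible solution exists)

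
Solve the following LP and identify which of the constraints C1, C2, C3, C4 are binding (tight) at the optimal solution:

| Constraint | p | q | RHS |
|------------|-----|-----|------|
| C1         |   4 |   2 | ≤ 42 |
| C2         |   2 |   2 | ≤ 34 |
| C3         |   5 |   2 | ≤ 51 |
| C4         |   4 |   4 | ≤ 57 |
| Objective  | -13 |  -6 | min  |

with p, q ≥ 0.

At p = 9, q = 3, compute slack b - a·x for each constraint:
  C1: 42 − 42 = 0  (binding)
  C2: 34 − 24 = 10  (slack)
  C3: 51 − 51 = 0  (binding)
  C4: 57 − 48 = 9  (slack)

Optimal: p = 9, q = 3
Binding: C1, C3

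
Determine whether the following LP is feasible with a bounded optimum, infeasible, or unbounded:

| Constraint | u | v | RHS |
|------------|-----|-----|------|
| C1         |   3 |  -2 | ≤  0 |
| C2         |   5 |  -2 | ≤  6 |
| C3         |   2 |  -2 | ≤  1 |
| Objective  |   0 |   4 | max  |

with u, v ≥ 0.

Unbounded (objective can increase without bound)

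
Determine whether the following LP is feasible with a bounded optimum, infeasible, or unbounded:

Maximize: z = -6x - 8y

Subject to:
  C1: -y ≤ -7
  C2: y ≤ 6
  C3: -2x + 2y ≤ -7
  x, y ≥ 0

Infeasible (no feasible solution exists)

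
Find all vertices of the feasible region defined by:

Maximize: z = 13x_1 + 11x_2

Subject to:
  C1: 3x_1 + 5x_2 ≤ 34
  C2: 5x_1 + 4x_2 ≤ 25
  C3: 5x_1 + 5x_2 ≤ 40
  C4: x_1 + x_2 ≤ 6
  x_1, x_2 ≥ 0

(0, 0), (5, 0), (1, 5), (0, 6)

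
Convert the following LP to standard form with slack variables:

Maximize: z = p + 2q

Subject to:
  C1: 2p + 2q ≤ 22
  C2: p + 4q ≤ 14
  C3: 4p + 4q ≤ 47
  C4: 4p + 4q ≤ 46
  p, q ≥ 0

max z = p + 2q

s.t.
  2p + 2q + s1 = 22
  p + 4q + s2 = 14
  4p + 4q + s3 = 47
  4p + 4q + s4 = 46
  p, q, s1, s2, s3, s4 ≥ 0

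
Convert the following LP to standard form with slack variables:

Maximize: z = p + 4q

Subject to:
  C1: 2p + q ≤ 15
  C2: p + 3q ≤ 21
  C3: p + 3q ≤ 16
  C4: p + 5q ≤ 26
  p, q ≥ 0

max z = p + 4q

s.t.
  2p + q + s1 = 15
  p + 3q + s2 = 21
  p + 3q + s3 = 16
  p + 5q + s4 = 26
  p, q, s1, s2, s3, s4 ≥ 0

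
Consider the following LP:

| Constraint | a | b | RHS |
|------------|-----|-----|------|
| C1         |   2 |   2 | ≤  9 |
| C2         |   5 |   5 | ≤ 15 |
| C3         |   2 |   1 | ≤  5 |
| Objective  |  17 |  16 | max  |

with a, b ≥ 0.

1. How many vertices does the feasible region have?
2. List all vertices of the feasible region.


1. 4
2. (0, 0), (2.5, 0), (2, 1), (0, 3)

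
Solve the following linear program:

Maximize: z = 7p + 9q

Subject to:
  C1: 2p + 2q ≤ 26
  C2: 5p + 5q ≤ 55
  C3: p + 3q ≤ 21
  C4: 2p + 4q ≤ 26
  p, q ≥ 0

Evaluate the objective at each vertex of the feasible region:
  z(0, 0) = 0
  z(11, 0) = 77
  z(9, 2) = 81  ←
  z(0, 6.5) = 58.5
The maximum is at p = 9, q = 2.

p = 9, q = 2, z = 81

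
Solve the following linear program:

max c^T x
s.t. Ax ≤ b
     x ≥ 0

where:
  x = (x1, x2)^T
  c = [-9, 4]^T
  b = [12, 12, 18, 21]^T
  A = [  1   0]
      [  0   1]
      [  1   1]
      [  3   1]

Evaluate the objective at each vertex of the feasible region:
  z(0, 0) = 0
  z(7, 0) = -63
  z(3, 12) = 21
  z(0, 12) = 48  ←
The maximum is at x1 = 0, x2 = 12.

x1 = 0, x2 = 12, z = 48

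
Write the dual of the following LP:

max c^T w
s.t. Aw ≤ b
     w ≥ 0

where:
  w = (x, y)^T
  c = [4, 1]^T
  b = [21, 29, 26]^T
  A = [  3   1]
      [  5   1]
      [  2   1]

Primal max cᵀx s.t. Ax ≤ b, x ≥ 0  →  Dual min bᵀy s.t. Aᵀy ≥ c, y ≥ 0.

Minimize: z = 21y1 + 29y2 + 26y3

Subject to:
  3y1 + 5y2 + 2y3 ≥ 4
  y1 + y2 + y3 ≥ 1
  y1, y2, y3 ≥ 0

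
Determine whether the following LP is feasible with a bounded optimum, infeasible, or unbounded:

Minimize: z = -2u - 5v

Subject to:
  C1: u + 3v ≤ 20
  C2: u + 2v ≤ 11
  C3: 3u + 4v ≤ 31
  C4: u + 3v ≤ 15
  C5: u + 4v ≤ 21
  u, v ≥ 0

Feasible with a bounded optimal solution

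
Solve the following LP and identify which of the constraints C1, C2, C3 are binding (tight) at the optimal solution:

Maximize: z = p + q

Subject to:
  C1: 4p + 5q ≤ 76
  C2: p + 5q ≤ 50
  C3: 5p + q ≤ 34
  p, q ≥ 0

At p = 5, q = 9, compute slack b - a·x for each constraint:
  C1: 76 − 65 = 11  (slack)
  C2: 50 − 50 = 0  (binding)
  C3: 34 − 34 = 0  (binding)

Optimal: p = 5, q = 9
Binding: C2, C3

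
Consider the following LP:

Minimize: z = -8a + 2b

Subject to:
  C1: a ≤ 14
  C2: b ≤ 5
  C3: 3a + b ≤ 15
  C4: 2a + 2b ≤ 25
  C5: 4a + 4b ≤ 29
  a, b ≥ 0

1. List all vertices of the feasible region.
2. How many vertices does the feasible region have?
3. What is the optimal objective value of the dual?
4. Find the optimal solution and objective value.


1. (0, 0), (5, 0), (3.875, 3.375), (2.25, 5), (0, 5)
2. 5
3. -40
4. a = 5, b = 0, z = -40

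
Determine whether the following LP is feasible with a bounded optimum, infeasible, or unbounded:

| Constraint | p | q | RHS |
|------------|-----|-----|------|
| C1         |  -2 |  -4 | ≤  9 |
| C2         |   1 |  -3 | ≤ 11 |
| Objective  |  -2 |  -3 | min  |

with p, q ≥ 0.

Unbounded (objective can decrease without bound)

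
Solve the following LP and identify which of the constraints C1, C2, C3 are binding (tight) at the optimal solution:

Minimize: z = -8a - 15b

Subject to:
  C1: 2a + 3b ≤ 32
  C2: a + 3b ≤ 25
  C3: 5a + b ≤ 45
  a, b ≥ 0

At a = 7, b = 6, compute slack b - a·x for each constraint:
  C1: 32 − 32 = 0  (binding)
  C2: 25 − 25 = 0  (binding)
  C3: 45 − 41 = 4  (slack)

Optimal: a = 7, b = 6
Binding: C1, C2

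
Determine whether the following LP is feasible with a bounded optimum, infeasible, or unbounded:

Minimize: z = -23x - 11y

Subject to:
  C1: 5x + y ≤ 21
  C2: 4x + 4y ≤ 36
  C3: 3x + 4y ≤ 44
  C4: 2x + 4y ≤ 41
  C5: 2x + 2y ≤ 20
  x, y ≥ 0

Feasible with a bounded optimal solution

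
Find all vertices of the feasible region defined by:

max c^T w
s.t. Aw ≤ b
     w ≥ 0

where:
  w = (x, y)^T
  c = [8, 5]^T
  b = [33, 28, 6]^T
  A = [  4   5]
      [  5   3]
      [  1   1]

(0, 0), (5.6, 0), (5, 1), (0, 6)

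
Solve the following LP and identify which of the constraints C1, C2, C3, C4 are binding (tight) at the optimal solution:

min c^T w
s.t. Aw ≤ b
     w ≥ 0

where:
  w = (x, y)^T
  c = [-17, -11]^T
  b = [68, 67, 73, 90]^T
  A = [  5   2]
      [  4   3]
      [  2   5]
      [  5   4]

At x = 10, y = 9, compute slack b - a·x for each constraint:
  C1: 68 − 68 = 0  (binding)
  C2: 67 − 67 = 0  (binding)
  C3: 73 − 65 = 8  (slack)
  C4: 90 − 86 = 4  (slack)

Optimal: x = 10, y = 9
Binding: C1, C2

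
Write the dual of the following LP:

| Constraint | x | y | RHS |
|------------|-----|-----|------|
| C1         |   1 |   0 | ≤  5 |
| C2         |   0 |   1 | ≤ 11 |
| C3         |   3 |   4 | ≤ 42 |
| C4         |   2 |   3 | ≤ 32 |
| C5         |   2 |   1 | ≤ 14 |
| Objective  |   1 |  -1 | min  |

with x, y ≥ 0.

Primal min cᵀx s.t. Ax ≤ b, x ≥ 0  →  Dual max −bᵀy s.t. Aᵀy ≥ −c, y ≥ 0.

Maximize: z = -5y1 - 11y2 - 42y3 - 32y4 - 14y5

Subject to:
  y1 + 3y3 + 2y4 + 2y5 ≥ -1
  y2 + 4y3 + 3y4 + y5 ≥ 1
  y1, y2, y3, y4, y5 ≥ 0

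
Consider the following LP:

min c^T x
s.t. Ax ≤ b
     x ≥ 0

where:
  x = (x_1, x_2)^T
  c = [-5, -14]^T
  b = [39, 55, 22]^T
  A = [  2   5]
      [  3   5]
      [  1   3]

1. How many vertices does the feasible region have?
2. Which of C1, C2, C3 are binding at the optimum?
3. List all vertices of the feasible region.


1. 5
2. C1, C3
3. (0, 0), (18.33, 0), (16, 1.4), (7, 5), (0, 7.333)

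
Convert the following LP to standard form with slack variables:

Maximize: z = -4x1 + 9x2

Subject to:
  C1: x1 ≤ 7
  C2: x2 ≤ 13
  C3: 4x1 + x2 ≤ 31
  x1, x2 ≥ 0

max z = -4x1 + 9x2

s.t.
  x1 + s1 = 7
  x2 + s2 = 13
  4x1 + x2 + s3 = 31
  x1, x2, s1, s2, s3 ≥ 0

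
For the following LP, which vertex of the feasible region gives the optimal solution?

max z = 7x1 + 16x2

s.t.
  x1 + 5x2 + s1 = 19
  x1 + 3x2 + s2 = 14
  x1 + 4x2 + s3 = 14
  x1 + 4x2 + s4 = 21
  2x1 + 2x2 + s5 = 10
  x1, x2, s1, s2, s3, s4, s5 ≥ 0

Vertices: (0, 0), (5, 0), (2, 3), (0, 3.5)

Evaluate the objective at each vertex of the feasible region:
  z(0, 0) = 0
  z(5, 0) = 35
  z(2, 3) = 62  ←
  z(0, 3.5) = 56
The maximum is at x1 = 2, x2 = 3.

(2, 3)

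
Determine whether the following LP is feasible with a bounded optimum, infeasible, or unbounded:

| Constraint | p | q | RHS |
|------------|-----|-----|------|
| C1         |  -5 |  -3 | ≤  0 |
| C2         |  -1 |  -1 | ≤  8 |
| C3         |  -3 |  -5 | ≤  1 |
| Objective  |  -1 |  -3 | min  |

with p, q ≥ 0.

Unbounded (objective can decrease without bound)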